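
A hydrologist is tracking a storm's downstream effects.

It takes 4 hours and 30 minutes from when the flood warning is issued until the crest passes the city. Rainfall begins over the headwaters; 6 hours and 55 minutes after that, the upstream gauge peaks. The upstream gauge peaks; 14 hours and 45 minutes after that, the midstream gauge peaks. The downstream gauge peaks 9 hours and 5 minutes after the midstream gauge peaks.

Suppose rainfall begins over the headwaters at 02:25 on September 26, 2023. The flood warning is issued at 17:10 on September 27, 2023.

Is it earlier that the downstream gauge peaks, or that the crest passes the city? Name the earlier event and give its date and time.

The downstream gauge peaks — 09:10 on September 27, 2023

Rainfall begins over the headwaters: 02:25 Sep 26, 2023.
The upstream gauge peaks: 02:25 Sep 26, 2023 + 6h55m = 09:20 Sep 26, 2023.
The midstream gauge peaks: 09:20 Sep 26, 2023 + 14h45m = 00:05 Sep 27, 2023.
The downstream gauge peaks: 00:05 Sep 27, 2023 + 9h05m = 09:10 Sep 27, 2023.
The flood warning is issued: 17:10 Sep 27, 2023.
The crest passes the city: 17:10 Sep 27, 2023 + 4h30m = 21:40 Sep 27, 2023.
Comparing: the downstream gauge peaks at 09:10 Sep 27, 2023 vs the crest passes the city at 21:40 Sep 27, 2023. Earlier: the downstream gauge peaks.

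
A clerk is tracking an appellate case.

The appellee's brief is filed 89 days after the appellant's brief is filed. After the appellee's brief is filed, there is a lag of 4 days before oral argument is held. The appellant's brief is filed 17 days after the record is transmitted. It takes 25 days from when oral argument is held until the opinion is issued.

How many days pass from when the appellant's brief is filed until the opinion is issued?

Causal path: the appellant's brief is filed → the appellee's brief is filed → oral argument is held → the opinion is issued.
Total delay along the path: 89 + 4 + 25 = 118 days.

118 days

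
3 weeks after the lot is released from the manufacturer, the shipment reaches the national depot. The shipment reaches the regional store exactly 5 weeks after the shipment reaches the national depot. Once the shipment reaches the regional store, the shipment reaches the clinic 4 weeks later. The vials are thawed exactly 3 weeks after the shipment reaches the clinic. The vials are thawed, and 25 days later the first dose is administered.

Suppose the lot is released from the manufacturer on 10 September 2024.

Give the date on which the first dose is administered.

The lot is released from the manufacturer: Sep 10, 2024.
The shipment reaches the national depot: Sep 10, 2024 + 3 weeks = Oct 1, 2024.
The shipment reaches the regional store: Oct 1, 2024 + 5 weeks = Nov 5, 2024.
The shipment reaches the clinic: Nov 5, 2024 + 4 weeks = Dec 3, 2024.
The vials are thawed: Dec 3, 2024 + 3 weeks = Dec 24, 2024.
The first dose is administered: Dec 24, 2024 + 25 days = Jan 18, 2025.

18 January 2025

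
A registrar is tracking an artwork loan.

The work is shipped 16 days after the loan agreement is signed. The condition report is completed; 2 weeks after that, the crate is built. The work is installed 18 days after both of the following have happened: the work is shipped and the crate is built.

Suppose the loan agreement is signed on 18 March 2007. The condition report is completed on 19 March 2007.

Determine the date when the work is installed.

21 April 2007

The loan agreement is signed: Mar 18, 2007.
The work is shipped: Mar 18, 2007 + 16 days = Apr 3, 2007.
The condition report is completed: Mar 19, 2007.
The crate is built: Mar 19, 2007 + 2 weeks = Apr 2, 2007.
Both prerequisites met — the work is shipped (Apr 3, 2007), the crate is built (Apr 2, 2007); the later is Apr 3, 2007.
The work is installed: Apr 3, 2007 + 18 days = Apr 21, 2007.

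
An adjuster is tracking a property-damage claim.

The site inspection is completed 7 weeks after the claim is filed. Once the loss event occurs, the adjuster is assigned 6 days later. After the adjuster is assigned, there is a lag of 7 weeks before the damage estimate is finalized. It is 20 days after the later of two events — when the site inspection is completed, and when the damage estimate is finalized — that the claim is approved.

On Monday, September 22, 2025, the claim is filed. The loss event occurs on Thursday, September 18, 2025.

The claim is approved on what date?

Tuesday, December 2, 2025

The claim is filed: Sep 22, 2025.
The site inspection is completed: Sep 22, 2025 + 7 weeks = Nov 10, 2025.
The loss event occurs: Sep 18, 2025.
The adjuster is assigned: Sep 18, 2025 + 6 days = Sep 24, 2025.
The damage estimate is finalized: Sep 24, 2025 + 7 weeks = Nov 12, 2025.
Both prerequisites met — the site inspection is completed (Nov 10, 2025), the damage estimate is finalized (Nov 12, 2025); the later is Nov 12, 2025.
The claim is approved: Nov 12, 2025 + 20 days = Dec 2, 2025.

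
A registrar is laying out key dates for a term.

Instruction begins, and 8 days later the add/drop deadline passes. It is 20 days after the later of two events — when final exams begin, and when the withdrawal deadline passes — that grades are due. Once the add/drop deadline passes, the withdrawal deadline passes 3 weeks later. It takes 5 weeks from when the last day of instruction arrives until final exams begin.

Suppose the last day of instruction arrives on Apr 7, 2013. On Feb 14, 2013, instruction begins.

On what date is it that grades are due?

Jun 1, 2013

The last day of instruction arrives: Apr 7, 2013.
Final exams begin: Apr 7, 2013 + 5 weeks = May 12, 2013.
Instruction begins: Feb 14, 2013.
The add/drop deadline passes: Feb 14, 2013 + 8 days = Feb 22, 2013.
The withdrawal deadline passes: Feb 22, 2013 + 3 weeks = Mar 15, 2013.
Both prerequisites met — final exams begin (May 12, 2013), the withdrawal deadline passes (Mar 15, 2013); the later is May 12, 2013.
Grades are due: May 12, 2013 + 20 days = Jun 1, 2013.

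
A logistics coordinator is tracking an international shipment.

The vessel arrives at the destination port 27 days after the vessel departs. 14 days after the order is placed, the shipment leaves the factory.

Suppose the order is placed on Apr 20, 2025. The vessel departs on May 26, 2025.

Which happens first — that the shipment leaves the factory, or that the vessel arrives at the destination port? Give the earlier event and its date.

The shipment leaves the factory — May 4, 2025

The order is placed: Apr 20, 2025.
The shipment leaves the factory: Apr 20, 2025 + 14 days = May 4, 2025.
The vessel departs: May 26, 2025.
The vessel arrives at the destination port: May 26, 2025 + 27 days = Jun 22, 2025.
Comparing: the shipment leaves the factory on May 4, 2025 vs the vessel arrives at the destination port on Jun 22, 2025. Earlier: the shipment leaves the factory.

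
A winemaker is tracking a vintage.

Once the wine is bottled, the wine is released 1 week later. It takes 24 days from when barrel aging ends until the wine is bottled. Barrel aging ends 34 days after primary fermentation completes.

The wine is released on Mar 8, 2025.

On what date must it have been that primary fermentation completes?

Jan 2, 2025

The wine is released: Mar 8, 2025.
The wine is bottled: Mar 8, 2025 − 1 week = Mar 1, 2025.
Barrel aging ends: Mar 1, 2025 − 24 days = Feb 5, 2025.
Primary fermentation completes: Feb 5, 2025 − 34 days = Jan 2, 2025.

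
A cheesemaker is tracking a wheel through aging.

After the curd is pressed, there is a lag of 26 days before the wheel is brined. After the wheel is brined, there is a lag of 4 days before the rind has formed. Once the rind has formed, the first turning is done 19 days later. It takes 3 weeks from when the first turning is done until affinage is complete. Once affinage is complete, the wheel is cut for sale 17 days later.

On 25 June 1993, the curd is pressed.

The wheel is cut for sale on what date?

The curd is pressed: Jun 25, 1993.
The wheel is brined: Jun 25, 1993 + 26 days = Jul 21, 1993.
The rind has formed: Jul 21, 1993 + 4 days = Jul 25, 1993.
The first turning is done: Jul 25, 1993 + 19 days = Aug 13, 1993.
Affinage is complete: Aug 13, 1993 + 3 weeks = Sep 3, 1993.
The wheel is cut for sale: Sep 3, 1993 + 17 days = Sep 20, 1993.

20 September 1993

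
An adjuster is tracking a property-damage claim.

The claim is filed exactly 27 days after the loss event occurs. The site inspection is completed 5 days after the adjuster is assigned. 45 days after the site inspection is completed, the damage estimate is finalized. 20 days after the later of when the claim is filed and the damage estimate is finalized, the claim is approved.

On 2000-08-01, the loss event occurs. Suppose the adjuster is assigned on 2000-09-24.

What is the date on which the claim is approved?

The loss event occurs: Aug 1, 2000.
The claim is filed: Aug 1, 2000 + 27 days = Aug 28, 2000.
The adjuster is assigned: Sep 24, 2000.
The site inspection is completed: Sep 24, 2000 + 5 days = Sep 29, 2000.
The damage estimate is finalized: Sep 29, 2000 + 45 days = Nov 13, 2000.
Both prerequisites met — the claim is filed (Aug 28, 2000), the damage estimate is finalized (Nov 13, 2000); the later is Nov 13, 2000.
The claim is approved: Nov 13, 2000 + 20 days = Dec 3, 2000.

2000-12-03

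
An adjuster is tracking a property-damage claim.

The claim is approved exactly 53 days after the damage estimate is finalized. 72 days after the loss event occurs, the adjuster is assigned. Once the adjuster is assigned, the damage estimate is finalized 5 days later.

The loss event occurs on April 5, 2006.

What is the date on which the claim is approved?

The loss event occurs: Apr 5, 2006.
The adjuster is assigned: Apr 5, 2006 + 72 days = Jun 16, 2006.
The damage estimate is finalized: Jun 16, 2006 + 5 days = Jun 21, 2006.
The claim is approved: Jun 21, 2006 + 53 days = Aug 13, 2006.

August 13, 2006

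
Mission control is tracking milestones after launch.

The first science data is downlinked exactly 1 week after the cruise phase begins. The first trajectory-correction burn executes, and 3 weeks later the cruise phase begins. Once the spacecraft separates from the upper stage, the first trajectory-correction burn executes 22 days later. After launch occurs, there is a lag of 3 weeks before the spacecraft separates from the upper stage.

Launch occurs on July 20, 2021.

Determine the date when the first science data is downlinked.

Launch occurs: Jul 20, 2021.
The spacecraft separates from the upper stage: Jul 20, 2021 + 3 weeks = Aug 10, 2021.
The first trajectory-correction burn executes: Aug 10, 2021 + 22 days = Sep 1, 2021.
The cruise phase begins: Sep 1, 2021 + 3 weeks = Sep 22, 2021.
The first science data is downlinked: Sep 22, 2021 + 1 week = Sep 29, 2021.

September 29, 2021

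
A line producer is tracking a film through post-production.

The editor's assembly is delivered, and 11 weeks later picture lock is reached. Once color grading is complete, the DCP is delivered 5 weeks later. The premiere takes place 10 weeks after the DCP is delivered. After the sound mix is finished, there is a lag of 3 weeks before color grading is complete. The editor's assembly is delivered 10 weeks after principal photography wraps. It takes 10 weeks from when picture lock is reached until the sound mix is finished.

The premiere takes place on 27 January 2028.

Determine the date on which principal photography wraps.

18 February 2027

The premiere takes place: Jan 27, 2028.
The DCP is delivered: Jan 27, 2028 − 10 weeks = Nov 18, 2027.
Color grading is complete: Nov 18, 2027 − 5 weeks = Oct 14, 2027.
The sound mix is finished: Oct 14, 2027 − 3 weeks = Sep 23, 2027.
Picture lock is reached: Sep 23, 2027 − 10 weeks = Jul 15, 2027.
The editor's assembly is delivered: Jul 15, 2027 − 11 weeks = Apr 29, 2027.
Principal photography wraps: Apr 29, 2027 − 10 weeks = Feb 18, 2027.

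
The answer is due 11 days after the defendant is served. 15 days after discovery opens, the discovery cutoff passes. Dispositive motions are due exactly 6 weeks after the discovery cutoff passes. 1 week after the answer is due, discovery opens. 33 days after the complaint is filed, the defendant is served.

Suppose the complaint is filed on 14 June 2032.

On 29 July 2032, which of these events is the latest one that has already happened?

The answer is due

The complaint is filed: Jun 14, 2032.
The defendant is served: Jun 14, 2032 + 33 days = Jul 17, 2032.
The answer is due: Jul 17, 2032 + 11 days = Jul 28, 2032.
Discovery opens: Jul 28, 2032 + 1 week = Aug 4, 2032.
The discovery cutoff passes: Aug 4, 2032 + 15 days = Aug 19, 2032.
Dispositive motions are due: Aug 19, 2032 + 6 weeks = Sep 30, 2032.
Jul 29, 2032 falls between when the answer is due (Jul 28, 2032) and when discovery opens (Aug 4, 2032).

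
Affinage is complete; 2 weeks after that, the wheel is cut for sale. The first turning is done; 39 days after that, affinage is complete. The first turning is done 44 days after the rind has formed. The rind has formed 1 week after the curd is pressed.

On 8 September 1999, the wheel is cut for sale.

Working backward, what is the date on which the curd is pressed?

The wheel is cut for sale: Sep 8, 1999.
Affinage is complete: Sep 8, 1999 − 2 weeks = Aug 25, 1999.
The first turning is done: Aug 25, 1999 − 39 days = Jul 17, 1999.
The rind has formed: Jul 17, 1999 − 44 days = Jun 3, 1999.
The curd is pressed: Jun 3, 1999 − 1 week = May 27, 1999.

27 May 1999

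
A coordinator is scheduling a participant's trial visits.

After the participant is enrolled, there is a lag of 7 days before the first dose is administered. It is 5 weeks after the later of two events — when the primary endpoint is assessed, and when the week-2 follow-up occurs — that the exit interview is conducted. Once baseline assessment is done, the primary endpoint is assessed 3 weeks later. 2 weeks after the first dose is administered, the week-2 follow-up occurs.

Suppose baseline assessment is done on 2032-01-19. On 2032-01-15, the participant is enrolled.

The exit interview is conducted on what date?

Baseline assessment is done: Jan 19, 2032.
The primary endpoint is assessed: Jan 19, 2032 + 3 weeks = Feb 9, 2032.
The participant is enrolled: Jan 15, 2032.
The first dose is administered: Jan 15, 2032 + 7 days = Jan 22, 2032.
The week-2 follow-up occurs: Jan 22, 2032 + 2 weeks = Feb 5, 2032.
Both prerequisites met — the primary endpoint is assessed (Feb 9, 2032), the week-2 follow-up occurs (Feb 5, 2032); the later is Feb 9, 2032.
The exit interview is conducted: Feb 9, 2032 + 5 weeks = Mar 15, 2032.

2032-03-15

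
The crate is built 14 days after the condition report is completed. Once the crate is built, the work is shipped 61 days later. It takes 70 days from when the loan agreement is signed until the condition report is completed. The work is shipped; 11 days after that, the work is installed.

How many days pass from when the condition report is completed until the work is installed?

86 days

Causal path: the condition report is completed → the crate is built → the work is shipped → the work is installed.
Total delay along the path: 14 + 61 + 11 = 86 days.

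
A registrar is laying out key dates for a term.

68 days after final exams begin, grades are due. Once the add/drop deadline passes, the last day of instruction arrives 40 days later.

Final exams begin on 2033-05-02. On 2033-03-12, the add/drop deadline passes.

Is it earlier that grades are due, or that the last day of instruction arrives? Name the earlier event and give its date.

The last day of instruction arrives — 2033-04-21

Final exams begin: May 2, 2033.
Grades are due: May 2, 2033 + 68 days = Jul 9, 2033.
The add/drop deadline passes: Mar 12, 2033.
The last day of instruction arrives: Mar 12, 2033 + 40 days = Apr 21, 2033.
Comparing: grades are due on Jul 9, 2033 vs the last day of instruction arrives on Apr 21, 2033. Earlier: the last day of instruction arrives.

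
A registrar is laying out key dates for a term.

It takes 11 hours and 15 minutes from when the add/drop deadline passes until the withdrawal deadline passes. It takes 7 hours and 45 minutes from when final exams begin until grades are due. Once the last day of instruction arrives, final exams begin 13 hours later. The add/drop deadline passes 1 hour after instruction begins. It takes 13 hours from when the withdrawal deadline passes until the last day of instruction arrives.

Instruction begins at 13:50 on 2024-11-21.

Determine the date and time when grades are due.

11:50 on 2024-11-23

Instruction begins: 13:50 Nov 21, 2024.
The add/drop deadline passes: 13:50 Nov 21, 2024 + 1h = 14:50 Nov 21, 2024.
The withdrawal deadline passes: 14:50 Nov 21, 2024 + 11h15m = 02:05 Nov 22, 2024.
The last day of instruction arrives: 02:05 Nov 22, 2024 + 13h = 15:05 Nov 22, 2024.
Final exams begin: 15:05 Nov 22, 2024 + 13h = 04:05 Nov 23, 2024.
Grades are due: 04:05 Nov 23, 2024 + 7h45m = 11:50 Nov 23, 2024.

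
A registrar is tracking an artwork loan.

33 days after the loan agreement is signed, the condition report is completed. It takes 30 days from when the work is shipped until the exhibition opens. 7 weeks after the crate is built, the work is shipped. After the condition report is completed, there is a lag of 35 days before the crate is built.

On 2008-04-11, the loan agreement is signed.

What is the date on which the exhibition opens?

The loan agreement is signed: Apr 11, 2008.
The condition report is completed: Apr 11, 2008 + 33 days = May 14, 2008.
The crate is built: May 14, 2008 + 35 days = Jun 18, 2008.
The work is shipped: Jun 18, 2008 + 7 weeks = Aug 6, 2008.
The exhibition opens: Aug 6, 2008 + 30 days = Sep 5, 2008.

2008-09-05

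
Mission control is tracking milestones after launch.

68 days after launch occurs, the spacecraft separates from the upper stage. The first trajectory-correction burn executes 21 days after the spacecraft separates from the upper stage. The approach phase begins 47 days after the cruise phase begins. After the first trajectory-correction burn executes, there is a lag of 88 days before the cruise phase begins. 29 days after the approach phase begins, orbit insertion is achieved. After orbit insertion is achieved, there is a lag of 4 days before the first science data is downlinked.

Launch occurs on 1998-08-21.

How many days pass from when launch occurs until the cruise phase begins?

Causal path: launch occurs → the spacecraft separates from the upper stage → the first trajectory-correction burn executes → the cruise phase begins.
Total delay along the path: 68 + 21 + 88 = 177 days.

177 days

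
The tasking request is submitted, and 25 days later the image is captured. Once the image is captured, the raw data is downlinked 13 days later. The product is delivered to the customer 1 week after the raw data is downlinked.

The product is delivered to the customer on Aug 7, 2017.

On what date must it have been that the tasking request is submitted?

Jun 23, 2017

The product is delivered to the customer: Aug 7, 2017.
The raw data is downlinked: Aug 7, 2017 − 1 week = Jul 31, 2017.
The image is captured: Jul 31, 2017 − 13 days = Jul 18, 2017.
The tasking request is submitted: Jul 18, 2017 − 25 days = Jun 23, 2017.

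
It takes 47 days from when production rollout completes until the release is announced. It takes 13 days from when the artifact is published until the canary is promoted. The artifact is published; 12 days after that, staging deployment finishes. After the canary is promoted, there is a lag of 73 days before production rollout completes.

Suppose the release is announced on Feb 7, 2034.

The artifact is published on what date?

The release is announced: Feb 7, 2034.
Production rollout completes: Feb 7, 2034 − 47 days = Dec 22, 2033.
The canary is promoted: Dec 22, 2033 − 73 days = Oct 10, 2033.
The artifact is published: Oct 10, 2033 − 13 days = Sep 27, 2033.

Sep 27, 2033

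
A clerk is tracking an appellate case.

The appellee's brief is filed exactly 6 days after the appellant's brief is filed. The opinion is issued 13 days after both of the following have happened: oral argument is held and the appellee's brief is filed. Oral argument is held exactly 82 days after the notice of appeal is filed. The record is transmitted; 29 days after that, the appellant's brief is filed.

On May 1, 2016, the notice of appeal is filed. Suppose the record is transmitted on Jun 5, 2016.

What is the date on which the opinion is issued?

Aug 4, 2016

The notice of appeal is filed: May 1, 2016.
Oral argument is held: May 1, 2016 + 82 days = Jul 22, 2016.
The record is transmitted: Jun 5, 2016.
The appellant's brief is filed: Jun 5, 2016 + 29 days = Jul 4, 2016.
The appellee's brief is filed: Jul 4, 2016 + 6 days = Jul 10, 2016.
Both prerequisites met — oral argument is held (Jul 22, 2016), the appellee's brief is filed (Jul 10, 2016); the later is Jul 22, 2016.
The opinion is issued: Jul 22, 2016 + 13 days = Aug 4, 2016.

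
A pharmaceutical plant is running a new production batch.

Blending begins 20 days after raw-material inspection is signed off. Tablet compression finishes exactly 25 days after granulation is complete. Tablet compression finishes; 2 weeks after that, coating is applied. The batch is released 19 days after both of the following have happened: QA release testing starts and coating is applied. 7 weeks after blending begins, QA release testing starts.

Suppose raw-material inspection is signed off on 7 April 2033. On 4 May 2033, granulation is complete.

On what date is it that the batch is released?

4 July 2033

Raw-material inspection is signed off: Apr 7, 2033.
Blending begins: Apr 7, 2033 + 20 days = Apr 27, 2033.
QA release testing starts: Apr 27, 2033 + 7 weeks = Jun 15, 2033.
Granulation is complete: May 4, 2033.
Tablet compression finishes: May 4, 2033 + 25 days = May 29, 2033.
Coating is applied: May 29, 2033 + 2 weeks = Jun 12, 2033.
Both prerequisites met — QA release testing starts (Jun 15, 2033), coating is applied (Jun 12, 2033); the later is Jun 15, 2033.
The batch is released: Jun 15, 2033 + 19 days = Jul 4, 2033.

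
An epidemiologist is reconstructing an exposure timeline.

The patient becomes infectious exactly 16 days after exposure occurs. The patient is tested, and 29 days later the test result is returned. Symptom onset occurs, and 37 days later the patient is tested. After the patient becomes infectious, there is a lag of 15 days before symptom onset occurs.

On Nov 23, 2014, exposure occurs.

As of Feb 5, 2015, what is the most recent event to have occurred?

The patient is tested

Exposure occurs: Nov 23, 2014.
The patient becomes infectious: Nov 23, 2014 + 16 days = Dec 9, 2014.
Symptom onset occurs: Dec 9, 2014 + 15 days = Dec 24, 2014.
The patient is tested: Dec 24, 2014 + 37 days = Jan 30, 2015.
The test result is returned: Jan 30, 2015 + 29 days = Feb 28, 2015.
Feb 5, 2015 falls between when the patient is tested (Jan 30, 2015) and when the test result is returned (Feb 28, 2015).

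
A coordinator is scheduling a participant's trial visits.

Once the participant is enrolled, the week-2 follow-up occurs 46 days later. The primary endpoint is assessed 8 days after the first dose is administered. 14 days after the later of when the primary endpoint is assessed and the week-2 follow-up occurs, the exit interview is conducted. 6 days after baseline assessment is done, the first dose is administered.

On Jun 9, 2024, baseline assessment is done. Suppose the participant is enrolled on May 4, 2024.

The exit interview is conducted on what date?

Jul 7, 2024

Baseline assessment is done: Jun 9, 2024.
The first dose is administered: Jun 9, 2024 + 6 days = Jun 15, 2024.
The primary endpoint is assessed: Jun 15, 2024 + 8 days = Jun 23, 2024.
The participant is enrolled: May 4, 2024.
The week-2 follow-up occurs: May 4, 2024 + 46 days = Jun 19, 2024.
Both prerequisites met — the primary endpoint is assessed (Jun 23, 2024), the week-2 follow-up occurs (Jun 19, 2024); the later is Jun 23, 2024.
The exit interview is conducted: Jun 23, 2024 + 14 days = Jul 7, 2024.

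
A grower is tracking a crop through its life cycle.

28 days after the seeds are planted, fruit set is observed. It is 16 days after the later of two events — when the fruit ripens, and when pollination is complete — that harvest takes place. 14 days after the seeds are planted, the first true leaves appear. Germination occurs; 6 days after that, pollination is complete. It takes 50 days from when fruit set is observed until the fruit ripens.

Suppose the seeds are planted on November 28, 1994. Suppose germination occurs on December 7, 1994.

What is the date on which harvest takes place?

The seeds are planted: Nov 28, 1994.
Fruit set is observed: Nov 28, 1994 + 28 days = Dec 26, 1994.
The fruit ripens: Dec 26, 1994 + 50 days = Feb 14, 1995.
Germination occurs: Dec 7, 1994.
Pollination is complete: Dec 7, 1994 + 6 days = Dec 13, 1994.
Both prerequisites met — the fruit ripens (Feb 14, 1995), pollination is complete (Dec 13, 1994); the later is Feb 14, 1995.
Harvest takes place: Feb 14, 1995 + 16 days = Mar 2, 1995.

March 2, 1995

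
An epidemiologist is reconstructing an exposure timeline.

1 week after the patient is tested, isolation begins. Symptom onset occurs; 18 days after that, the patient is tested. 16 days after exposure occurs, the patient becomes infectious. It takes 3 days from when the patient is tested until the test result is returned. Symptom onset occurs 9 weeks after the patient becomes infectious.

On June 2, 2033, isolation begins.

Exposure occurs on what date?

February 18, 2033

Isolation begins: Jun 2, 2033.
The patient is tested: Jun 2, 2033 − 1 week = May 26, 2033.
Symptom onset occurs: May 26, 2033 − 18 days = May 8, 2033.
The patient becomes infectious: May 8, 2033 − 9 weeks = Mar 6, 2033.
Exposure occurs: Mar 6, 2033 − 16 days = Feb 18, 2033.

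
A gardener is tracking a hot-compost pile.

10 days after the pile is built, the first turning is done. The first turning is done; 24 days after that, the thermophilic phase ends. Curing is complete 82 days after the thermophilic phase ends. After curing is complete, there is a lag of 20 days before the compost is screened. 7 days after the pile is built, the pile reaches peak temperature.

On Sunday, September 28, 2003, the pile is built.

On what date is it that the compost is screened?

Wednesday, February 11, 2004

The pile is built: Sep 28, 2003.
The first turning is done: Sep 28, 2003 + 10 days = Oct 8, 2003.
The thermophilic phase ends: Oct 8, 2003 + 24 days = Nov 1, 2003.
Curing is complete: Nov 1, 2003 + 82 days = Jan 22, 2004.
The compost is screened: Jan 22, 2004 + 20 days = Feb 11, 2004.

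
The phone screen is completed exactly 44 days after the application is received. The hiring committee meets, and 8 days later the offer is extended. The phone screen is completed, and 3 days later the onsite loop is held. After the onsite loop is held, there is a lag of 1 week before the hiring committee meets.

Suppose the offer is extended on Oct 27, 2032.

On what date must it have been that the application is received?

The offer is extended: Oct 27, 2032.
The hiring committee meets: Oct 27, 2032 − 8 days = Oct 19, 2032.
The onsite loop is held: Oct 19, 2032 − 1 week = Oct 12, 2032.
The phone screen is completed: Oct 12, 2032 − 3 days = Oct 9, 2032.
The application is received: Oct 9, 2032 − 44 days = Aug 26, 2032.

Aug 26, 2032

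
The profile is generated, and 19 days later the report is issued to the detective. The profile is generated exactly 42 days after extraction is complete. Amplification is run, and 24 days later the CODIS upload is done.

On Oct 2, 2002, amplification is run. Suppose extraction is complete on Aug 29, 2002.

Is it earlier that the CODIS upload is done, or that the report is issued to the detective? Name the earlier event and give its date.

The CODIS upload is done — Oct 26, 2002

Amplification is run: Oct 2, 2002.
The CODIS upload is done: Oct 2, 2002 + 24 days = Oct 26, 2002.
Extraction is complete: Aug 29, 2002.
The profile is generated: Aug 29, 2002 + 42 days = Oct 10, 2002.
The report is issued to the detective: Oct 10, 2002 + 19 days = Oct 29, 2002.
Comparing: the CODIS upload is done on Oct 26, 2002 vs the report is issued to the detective on Oct 29, 2002. Earlier: the CODIS upload is done.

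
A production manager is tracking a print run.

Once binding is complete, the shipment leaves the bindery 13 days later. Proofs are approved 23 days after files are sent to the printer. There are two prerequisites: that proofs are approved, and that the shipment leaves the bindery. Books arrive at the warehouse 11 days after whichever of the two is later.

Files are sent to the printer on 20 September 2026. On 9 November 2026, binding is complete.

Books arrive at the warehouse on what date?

3 December 2026

Files are sent to the printer: Sep 20, 2026.
Proofs are approved: Sep 20, 2026 + 23 days = Oct 13, 2026.
Binding is complete: Nov 9, 2026.
The shipment leaves the bindery: Nov 9, 2026 + 13 days = Nov 22, 2026.
Both prerequisites met — proofs are approved (Oct 13, 2026), the shipment leaves the bindery (Nov 22, 2026); the later is Nov 22, 2026.
Books arrive at the warehouse: Nov 22, 2026 + 11 days = Dec 3, 2026.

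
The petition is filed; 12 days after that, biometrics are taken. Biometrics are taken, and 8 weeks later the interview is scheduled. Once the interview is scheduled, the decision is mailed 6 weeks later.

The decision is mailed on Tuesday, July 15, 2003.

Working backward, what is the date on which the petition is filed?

Thursday, March 27, 2003

The decision is mailed: Jul 15, 2003.
The interview is scheduled: Jul 15, 2003 − 6 weeks = Jun 3, 2003.
Biometrics are taken: Jun 3, 2003 − 8 weeks = Apr 8, 2003.
The petition is filed: Apr 8, 2003 − 12 days = Mar 27, 2003.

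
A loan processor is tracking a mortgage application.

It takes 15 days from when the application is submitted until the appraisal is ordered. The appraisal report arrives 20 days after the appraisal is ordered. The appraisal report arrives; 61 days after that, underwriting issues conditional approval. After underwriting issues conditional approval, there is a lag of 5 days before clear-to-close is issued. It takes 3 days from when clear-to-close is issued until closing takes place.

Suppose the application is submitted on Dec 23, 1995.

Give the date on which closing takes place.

The application is submitted: Dec 23, 1995.
The appraisal is ordered: Dec 23, 1995 + 15 days = Jan 7, 1996.
The appraisal report arrives: Jan 7, 1996 + 20 days = Jan 27, 1996.
Underwriting issues conditional approval: Jan 27, 1996 + 61 days = Mar 28, 1996.
Clear-to-close is issued: Mar 28, 1996 + 5 days = Apr 2, 1996.
Closing takes place: Apr 2, 1996 + 3 days = Apr 5, 1996.

Apr 5, 1996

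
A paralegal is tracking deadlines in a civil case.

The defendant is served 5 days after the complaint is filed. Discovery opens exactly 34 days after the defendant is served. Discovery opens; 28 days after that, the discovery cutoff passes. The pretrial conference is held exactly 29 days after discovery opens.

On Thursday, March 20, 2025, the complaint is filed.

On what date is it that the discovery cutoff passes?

The complaint is filed: Mar 20, 2025.
The defendant is served: Mar 20, 2025 + 5 days = Mar 25, 2025.
Discovery opens: Mar 25, 2025 + 34 days = Apr 28, 2025.
The discovery cutoff passes: Apr 28, 2025 + 28 days = May 26, 2025.

Monday, May 26, 2025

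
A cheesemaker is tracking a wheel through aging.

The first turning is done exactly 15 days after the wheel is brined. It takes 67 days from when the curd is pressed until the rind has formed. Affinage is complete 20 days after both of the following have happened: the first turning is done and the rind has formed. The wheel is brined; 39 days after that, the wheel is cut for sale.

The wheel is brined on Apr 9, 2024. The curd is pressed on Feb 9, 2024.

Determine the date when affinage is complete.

May 14, 2024

The wheel is brined: Apr 9, 2024.
The first turning is done: Apr 9, 2024 + 15 days = Apr 24, 2024.
The curd is pressed: Feb 9, 2024.
The rind has formed: Feb 9, 2024 + 67 days = Apr 16, 2024.
Both prerequisites met — the first turning is done (Apr 24, 2024), the rind has formed (Apr 16, 2024); the later is Apr 24, 2024.
Affinage is complete: Apr 24, 2024 + 20 days = May 14, 2024.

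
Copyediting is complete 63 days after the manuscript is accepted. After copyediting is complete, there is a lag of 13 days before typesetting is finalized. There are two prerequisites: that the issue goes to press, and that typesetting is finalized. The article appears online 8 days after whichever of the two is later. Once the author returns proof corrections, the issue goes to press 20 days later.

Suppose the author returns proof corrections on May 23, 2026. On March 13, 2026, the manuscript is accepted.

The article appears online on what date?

June 20, 2026

The author returns proof corrections: May 23, 2026.
The issue goes to press: May 23, 2026 + 20 days = Jun 12, 2026.
The manuscript is accepted: Mar 13, 2026.
Copyediting is complete: Mar 13, 2026 + 63 days = May 15, 2026.
Typesetting is finalized: May 15, 2026 + 13 days = May 28, 2026.
Both prerequisites met — the issue goes to press (Jun 12, 2026), typesetting is finalized (May 28, 2026); the later is Jun 12, 2026.
The article appears online: Jun 12, 2026 + 8 days = Jun 20, 2026.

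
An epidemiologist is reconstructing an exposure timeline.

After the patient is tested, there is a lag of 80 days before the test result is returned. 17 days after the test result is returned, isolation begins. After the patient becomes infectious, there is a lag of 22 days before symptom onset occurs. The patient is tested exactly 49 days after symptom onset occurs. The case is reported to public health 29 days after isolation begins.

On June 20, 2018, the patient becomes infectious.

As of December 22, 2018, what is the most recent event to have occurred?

The patient becomes infectious: Jun 20, 2018.
Symptom onset occurs: Jun 20, 2018 + 22 days = Jul 12, 2018.
The patient is tested: Jul 12, 2018 + 49 days = Aug 30, 2018.
The test result is returned: Aug 30, 2018 + 80 days = Nov 18, 2018.
Isolation begins: Nov 18, 2018 + 17 days = Dec 5, 2018.
The case is reported to public health: Dec 5, 2018 + 29 days = Jan 3, 2019.
Dec 22, 2018 falls between when isolation begins (Dec 5, 2018) and when the case is reported to public health (Jan 3, 2019).

Isolation begins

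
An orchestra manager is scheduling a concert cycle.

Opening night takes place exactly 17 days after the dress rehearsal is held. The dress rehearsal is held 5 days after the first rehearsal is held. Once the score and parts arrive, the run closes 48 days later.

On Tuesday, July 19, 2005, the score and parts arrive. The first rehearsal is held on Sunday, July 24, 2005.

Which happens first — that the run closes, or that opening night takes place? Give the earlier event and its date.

Opening night takes place — Monday, August 15, 2005

The score and parts arrive: Jul 19, 2005.
The run closes: Jul 19, 2005 + 48 days = Sep 5, 2005.
The first rehearsal is held: Jul 24, 2005.
The dress rehearsal is held: Jul 24, 2005 + 5 days = Jul 29, 2005.
Opening night takes place: Jul 29, 2005 + 17 days = Aug 15, 2005.
Comparing: the run closes on Sep 5, 2005 vs opening night takes place on Aug 15, 2005. Earlier: opening night takes place.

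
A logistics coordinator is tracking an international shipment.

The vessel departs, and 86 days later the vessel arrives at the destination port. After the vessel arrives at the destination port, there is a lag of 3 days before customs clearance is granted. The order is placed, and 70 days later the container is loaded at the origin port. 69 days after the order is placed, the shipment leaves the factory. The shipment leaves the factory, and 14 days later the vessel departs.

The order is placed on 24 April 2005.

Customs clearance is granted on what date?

13 October 2005

The order is placed: Apr 24, 2005.
The shipment leaves the factory: Apr 24, 2005 + 69 days = Jul 2, 2005.
The vessel departs: Jul 2, 2005 + 14 days = Jul 16, 2005.
The vessel arrives at the destination port: Jul 16, 2005 + 86 days = Oct 10, 2005.
Customs clearance is granted: Oct 10, 2005 + 3 days = Oct 13, 2005.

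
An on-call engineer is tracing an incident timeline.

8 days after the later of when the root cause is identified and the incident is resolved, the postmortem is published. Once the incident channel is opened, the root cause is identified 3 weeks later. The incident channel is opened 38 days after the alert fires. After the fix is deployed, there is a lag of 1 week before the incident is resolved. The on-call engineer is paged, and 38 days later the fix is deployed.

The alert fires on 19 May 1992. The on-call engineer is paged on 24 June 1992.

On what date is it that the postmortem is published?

The alert fires: May 19, 1992.
The incident channel is opened: May 19, 1992 + 38 days = Jun 26, 1992.
The root cause is identified: Jun 26, 1992 + 3 weeks = Jul 17, 1992.
The on-call engineer is paged: Jun 24, 1992.
The fix is deployed: Jun 24, 1992 + 38 days = Aug 1, 1992.
The incident is resolved: Aug 1, 1992 + 1 week = Aug 8, 1992.
Both prerequisites met — the root cause is identified (Jul 17, 1992), the incident is resolved (Aug 8, 1992); the later is Aug 8, 1992.
The postmortem is published: Aug 8, 1992 + 8 days = Aug 16, 1992.

16 August 1992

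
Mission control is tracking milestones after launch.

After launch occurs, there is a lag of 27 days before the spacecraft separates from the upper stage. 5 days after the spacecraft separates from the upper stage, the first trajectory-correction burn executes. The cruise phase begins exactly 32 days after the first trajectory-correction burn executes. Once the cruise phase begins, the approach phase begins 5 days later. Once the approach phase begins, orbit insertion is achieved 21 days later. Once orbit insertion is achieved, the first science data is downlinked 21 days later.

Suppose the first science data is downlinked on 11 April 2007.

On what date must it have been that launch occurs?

The first science data is downlinked: Apr 11, 2007.
Orbit insertion is achieved: Apr 11, 2007 − 21 days = Mar 21, 2007.
The approach phase begins: Mar 21, 2007 − 21 days = Feb 28, 2007.
The cruise phase begins: Feb 28, 2007 − 5 days = Feb 23, 2007.
The first trajectory-correction burn executes: Feb 23, 2007 − 32 days = Jan 22, 2007.
The spacecraft separates from the upper stage: Jan 22, 2007 − 5 days = Jan 17, 2007.
Launch occurs: Jan 17, 2007 − 27 days = Dec 21, 2006.

21 December 2006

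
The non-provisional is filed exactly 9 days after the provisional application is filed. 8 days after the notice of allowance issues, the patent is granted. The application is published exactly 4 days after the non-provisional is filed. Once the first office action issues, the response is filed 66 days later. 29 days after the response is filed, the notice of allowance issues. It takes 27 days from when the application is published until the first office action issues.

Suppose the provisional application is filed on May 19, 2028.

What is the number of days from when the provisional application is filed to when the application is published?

13 days

Causal path: the provisional application is filed → the non-provisional is filed → the application is published.
Total delay along the path: 9 + 4 = 13 days.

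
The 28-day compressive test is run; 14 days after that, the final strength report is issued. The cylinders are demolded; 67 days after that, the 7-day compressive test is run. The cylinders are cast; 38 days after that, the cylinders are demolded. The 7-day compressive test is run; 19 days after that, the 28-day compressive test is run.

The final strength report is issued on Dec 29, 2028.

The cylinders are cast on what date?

Aug 13, 2028

The final strength report is issued: Dec 29, 2028.
The 28-day compressive test is run: Dec 29, 2028 − 14 days = Dec 15, 2028.
The 7-day compressive test is run: Dec 15, 2028 − 19 days = Nov 26, 2028.
The cylinders are demolded: Nov 26, 2028 − 67 days = Sep 20, 2028.
The cylinders are cast: Sep 20, 2028 − 38 days = Aug 13, 2028.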